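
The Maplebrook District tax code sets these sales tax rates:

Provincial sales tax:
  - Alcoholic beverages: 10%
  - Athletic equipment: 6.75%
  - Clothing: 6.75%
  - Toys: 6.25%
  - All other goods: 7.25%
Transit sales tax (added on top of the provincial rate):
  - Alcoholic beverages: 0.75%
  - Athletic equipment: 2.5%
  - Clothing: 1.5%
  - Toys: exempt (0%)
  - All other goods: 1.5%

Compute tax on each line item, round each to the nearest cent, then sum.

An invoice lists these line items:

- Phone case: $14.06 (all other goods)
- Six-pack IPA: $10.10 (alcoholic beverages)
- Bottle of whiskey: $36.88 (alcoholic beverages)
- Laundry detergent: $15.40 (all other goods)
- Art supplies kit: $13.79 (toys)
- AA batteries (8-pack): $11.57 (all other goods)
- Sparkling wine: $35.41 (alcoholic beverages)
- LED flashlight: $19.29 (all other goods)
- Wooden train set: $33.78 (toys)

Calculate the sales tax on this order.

Phone case $14.06: all other goods → 7.25% + 1.5% transit = 8.75% → $1.23
Six-pack IPA $10.10: alcoholic beverages → 10% + 0.75% transit = 10.75% → $1.09
Bottle of whiskey $36.88: alcoholic beverages → 10% + 0.75% transit = 10.75% → $3.96
Laundry detergent $15.40: all other goods → 7.25% + 1.5% transit = 8.75% → $1.35
Art supplies kit $13.79: toys → 6.25% + 0% transit = 6.25% → $0.86
AA batteries (8-pack) $11.57: all other goods → 7.25% + 1.5% transit = 8.75% → $1.01
Sparkling wine $35.41: alcoholic beverages → 10% + 0.75% transit = 10.75% → $3.81
LED flashlight $19.29: all other goods → 7.25% + 1.5% transit = 8.75% → $1.69
Wooden train set $33.78: toys → 6.25% + 0% transit = 6.25% → $2.11
Total tax = $1.23 + $1.09 + $3.96 + $1.35 + $0.86 + $1.01 + $3.81 + $1.69 + $2.11 = $17.11

$17.11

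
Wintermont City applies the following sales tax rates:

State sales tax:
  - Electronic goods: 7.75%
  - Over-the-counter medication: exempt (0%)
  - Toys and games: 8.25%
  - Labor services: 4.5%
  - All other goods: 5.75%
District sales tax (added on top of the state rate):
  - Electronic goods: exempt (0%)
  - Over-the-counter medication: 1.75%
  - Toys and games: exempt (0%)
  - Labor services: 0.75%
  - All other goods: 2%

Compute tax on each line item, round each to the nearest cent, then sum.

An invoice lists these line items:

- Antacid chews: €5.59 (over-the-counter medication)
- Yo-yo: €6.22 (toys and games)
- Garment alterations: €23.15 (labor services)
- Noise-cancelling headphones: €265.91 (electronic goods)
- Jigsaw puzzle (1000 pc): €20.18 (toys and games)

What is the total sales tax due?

€24.10

Antacid chews €5.59: over-the-counter medication → 0% + 1.75% district = 1.75% → €0.10
Yo-yo €6.22: toys and games → 8.25% + 0% district = 8.25% → €0.51
Garment alterations €23.15: labor services → 4.5% + 0.75% district = 5.25% → €1.22
Noise-cancelling headphones €265.91: electronic goods → 7.75% + 0% district = 7.75% → €20.61
Jigsaw puzzle (1000 pc) €20.18: toys and games → 8.25% + 0% district = 8.25% → €1.66
Total tax = €0.10 + €0.51 + €1.22 + €20.61 + €1.66 = €24.10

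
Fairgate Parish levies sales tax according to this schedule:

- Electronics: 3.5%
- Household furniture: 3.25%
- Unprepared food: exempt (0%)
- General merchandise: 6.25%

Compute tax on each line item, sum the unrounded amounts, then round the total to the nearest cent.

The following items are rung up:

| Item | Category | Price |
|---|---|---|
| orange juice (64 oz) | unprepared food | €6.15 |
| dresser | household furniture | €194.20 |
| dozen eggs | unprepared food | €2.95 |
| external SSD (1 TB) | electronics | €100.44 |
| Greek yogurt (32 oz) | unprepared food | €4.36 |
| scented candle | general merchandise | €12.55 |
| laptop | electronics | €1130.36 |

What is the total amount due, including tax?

Orange juice (64 oz) €6.15: unprepared food → 0% → €0.00
Dresser €194.20: household furniture → 3.25% → €6.3115
Dozen eggs €2.95: unprepared food → 0% → €0.00
External SSD (1 TB) €100.44: electronics → 3.5% → €3.5154
Greek yogurt (32 oz) €4.36: unprepared food → 0% → €0.00
Scented candle €12.55: general merchandise → 6.25% → €0.784375
Laptop €1130.36: electronics → 3.5% → €39.5626
Subtotal = €1451.01; unrounded tax = €50.173875 → €50.17; total due = €1501.18

€1501.18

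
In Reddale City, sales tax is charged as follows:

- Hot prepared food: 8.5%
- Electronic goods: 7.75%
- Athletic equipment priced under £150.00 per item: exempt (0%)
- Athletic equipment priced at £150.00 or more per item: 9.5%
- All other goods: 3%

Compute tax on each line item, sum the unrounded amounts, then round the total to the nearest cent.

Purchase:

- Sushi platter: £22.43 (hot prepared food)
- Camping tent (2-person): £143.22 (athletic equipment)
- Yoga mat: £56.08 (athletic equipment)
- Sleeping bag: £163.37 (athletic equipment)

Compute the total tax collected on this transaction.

£17.43

Sushi platter £22.43: hot prepared food → 8.5% → £1.90655
Camping tent (2-person) £143.22: athletic equipment, under £150.00 → 0% → £0.00
Yoga mat £56.08: athletic equipment, under £150.00 → 0% → £0.00
Sleeping bag £163.37: athletic equipment, £150.00 or more → 9.5% → £15.52015
Unrounded tax sum = £17.4267 → £17.43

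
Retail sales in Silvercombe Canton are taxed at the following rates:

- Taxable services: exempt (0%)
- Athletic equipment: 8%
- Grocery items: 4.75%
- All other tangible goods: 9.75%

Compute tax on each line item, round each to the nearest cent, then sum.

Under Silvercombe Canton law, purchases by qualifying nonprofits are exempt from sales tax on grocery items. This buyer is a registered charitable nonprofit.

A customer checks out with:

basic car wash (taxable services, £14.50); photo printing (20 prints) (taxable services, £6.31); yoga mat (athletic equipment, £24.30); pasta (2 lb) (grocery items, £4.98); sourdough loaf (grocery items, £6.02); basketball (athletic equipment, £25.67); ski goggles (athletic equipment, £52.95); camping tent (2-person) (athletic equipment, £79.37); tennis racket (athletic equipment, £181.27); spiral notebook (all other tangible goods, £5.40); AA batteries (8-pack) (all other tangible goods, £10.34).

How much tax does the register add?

£30.62

Basic car wash £14.50: taxable services → 0% → £0.00
Photo printing (20 prints) £6.31: taxable services → 0% → £0.00
Yoga mat £24.30: athletic equipment → 8% → £1.94
Pasta (2 lb) £4.98: grocery items, buyer-exempt → 0% → £0.00
Sourdough loaf £6.02: grocery items, buyer-exempt → 0% → £0.00
Basketball £25.67: athletic equipment → 8% → £2.05
Ski goggles £52.95: athletic equipment → 8% → £4.24
Camping tent (2-person) £79.37: athletic equipment → 8% → £6.35
Tennis racket £181.27: athletic equipment → 8% → £14.50
Spiral notebook £5.40: all other tangible goods → 9.75% → £0.53
AA batteries (8-pack) £10.34: all other tangible goods → 9.75% → £1.01
Total tax = £1.94 + £2.05 + £4.24 + £6.35 + £14.50 + £0.53 + £1.01 = £30.62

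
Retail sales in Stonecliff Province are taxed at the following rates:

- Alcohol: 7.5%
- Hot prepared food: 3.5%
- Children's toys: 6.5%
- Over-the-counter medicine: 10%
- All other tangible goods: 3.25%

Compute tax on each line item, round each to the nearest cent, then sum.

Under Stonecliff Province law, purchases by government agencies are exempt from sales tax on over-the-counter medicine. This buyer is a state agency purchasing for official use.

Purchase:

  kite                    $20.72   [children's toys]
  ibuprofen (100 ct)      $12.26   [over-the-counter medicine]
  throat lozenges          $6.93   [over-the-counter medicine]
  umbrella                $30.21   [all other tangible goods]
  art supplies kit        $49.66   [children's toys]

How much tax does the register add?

Kite $20.72: children's toys → 6.5% → $1.35
Ibuprofen (100 ct) $12.26: over-the-counter medicine, buyer-exempt → 0% → $0.00
Throat lozenges $6.93: over-the-counter medicine, buyer-exempt → 0% → $0.00
Umbrella $30.21: all other tangible goods → 3.25% → $0.98
Art supplies kit $49.66: children's toys → 6.5% → $3.23
Total tax = $1.35 + $0.98 + $3.23 = $5.56

$5.56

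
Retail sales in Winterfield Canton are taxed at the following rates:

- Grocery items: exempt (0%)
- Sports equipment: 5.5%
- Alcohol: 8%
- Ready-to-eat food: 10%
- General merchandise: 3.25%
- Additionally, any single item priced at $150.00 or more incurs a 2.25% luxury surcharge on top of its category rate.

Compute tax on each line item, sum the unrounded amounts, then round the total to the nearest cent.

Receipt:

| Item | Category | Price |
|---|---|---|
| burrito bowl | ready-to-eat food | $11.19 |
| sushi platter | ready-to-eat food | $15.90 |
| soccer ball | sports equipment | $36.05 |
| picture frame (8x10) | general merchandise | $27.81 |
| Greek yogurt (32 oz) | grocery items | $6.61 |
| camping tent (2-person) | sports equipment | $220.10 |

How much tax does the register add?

$22.65

Burrito bowl $11.19: ready-to-eat food → 10% → $1.119
Sushi platter $15.90: ready-to-eat food → 10% → $1.59
Soccer ball $36.05: sports equipment → 5.5% → $1.98275
Picture frame (8x10) $27.81: general merchandise → 3.25% → $0.903825
Greek yogurt (32 oz) $6.61: grocery items → 0% → $0.00
Camping tent (2-person) $220.10: sports equipment → 5.5% + 2.25% surcharge = 7.75% → $17.05775
Unrounded tax sum = $22.653325 → $22.65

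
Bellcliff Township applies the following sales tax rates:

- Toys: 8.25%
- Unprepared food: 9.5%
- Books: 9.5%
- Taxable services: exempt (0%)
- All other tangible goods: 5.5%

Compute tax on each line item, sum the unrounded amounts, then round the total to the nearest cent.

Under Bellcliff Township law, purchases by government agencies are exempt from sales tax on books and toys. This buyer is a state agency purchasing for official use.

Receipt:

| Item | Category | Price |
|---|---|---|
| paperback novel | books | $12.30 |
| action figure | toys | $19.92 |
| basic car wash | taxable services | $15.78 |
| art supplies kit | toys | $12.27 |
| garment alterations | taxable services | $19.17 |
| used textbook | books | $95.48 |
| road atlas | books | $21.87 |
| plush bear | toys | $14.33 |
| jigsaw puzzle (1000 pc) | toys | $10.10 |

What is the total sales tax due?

Paperback novel $12.30: books, buyer-exempt → 0% → $0.00
Action figure $19.92: toys, buyer-exempt → 0% → $0.00
Basic car wash $15.78: taxable services → 0% → $0.00
Art supplies kit $12.27: toys, buyer-exempt → 0% → $0.00
Garment alterations $19.17: taxable services → 0% → $0.00
Used textbook $95.48: books, buyer-exempt → 0% → $0.00
Road atlas $21.87: books, buyer-exempt → 0% → $0.00
Plush bear $14.33: toys, buyer-exempt → 0% → $0.00
Jigsaw puzzle (1000 pc) $10.10: toys, buyer-exempt → 0% → $0.00
Unrounded tax sum = $0.00 → $0.00

$0.00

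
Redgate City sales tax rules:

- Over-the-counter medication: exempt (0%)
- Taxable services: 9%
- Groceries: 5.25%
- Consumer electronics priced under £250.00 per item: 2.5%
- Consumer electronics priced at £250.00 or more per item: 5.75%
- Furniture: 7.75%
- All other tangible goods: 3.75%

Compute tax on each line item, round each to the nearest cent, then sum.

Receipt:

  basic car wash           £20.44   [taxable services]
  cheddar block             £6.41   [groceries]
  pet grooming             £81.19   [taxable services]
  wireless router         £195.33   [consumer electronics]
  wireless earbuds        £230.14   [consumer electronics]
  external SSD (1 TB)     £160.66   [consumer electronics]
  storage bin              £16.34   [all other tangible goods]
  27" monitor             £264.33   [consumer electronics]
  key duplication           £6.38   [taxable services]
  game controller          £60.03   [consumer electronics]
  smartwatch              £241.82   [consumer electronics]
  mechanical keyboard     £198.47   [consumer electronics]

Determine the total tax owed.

Basic car wash £20.44: taxable services → 9% → £1.84
Cheddar block £6.41: groceries → 5.25% → £0.34
Pet grooming £81.19: taxable services → 9% → £7.31
Wireless router £195.33: consumer electronics, under £250.00 → 2.5% → £4.88
Wireless earbuds £230.14: consumer electronics, under £250.00 → 2.5% → £5.75
External SSD (1 TB) £160.66: consumer electronics, under £250.00 → 2.5% → £4.02
Storage bin £16.34: all other tangible goods → 3.75% → £0.61
27" monitor £264.33: consumer electronics, £250.00 or more → 5.75% → £15.20
Key duplication £6.38: taxable services → 9% → £0.57
Game controller £60.03: consumer electronics, under £250.00 → 2.5% → £1.50
Smartwatch £241.82: consumer electronics, under £250.00 → 2.5% → £6.05
Mechanical keyboard £198.47: consumer electronics, under £250.00 → 2.5% → £4.96
Total tax = £1.84 + £0.34 + £7.31 + £4.88 + £5.75 + £4.02 + £0.61 + £15.20 + £0.57 + £1.50 + £6.05 + £4.96 = £53.03

£53.03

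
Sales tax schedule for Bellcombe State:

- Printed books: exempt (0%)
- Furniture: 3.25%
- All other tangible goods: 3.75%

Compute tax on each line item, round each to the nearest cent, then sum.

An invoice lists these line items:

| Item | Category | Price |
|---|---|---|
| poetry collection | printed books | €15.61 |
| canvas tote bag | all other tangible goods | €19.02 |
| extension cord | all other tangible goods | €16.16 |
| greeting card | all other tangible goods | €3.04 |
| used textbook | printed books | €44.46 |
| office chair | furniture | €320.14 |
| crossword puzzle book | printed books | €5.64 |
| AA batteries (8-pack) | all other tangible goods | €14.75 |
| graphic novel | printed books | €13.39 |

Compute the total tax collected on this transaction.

€12.38

Poetry collection €15.61: printed books → 0% → €0.00
Canvas tote bag €19.02: all other tangible goods → 3.75% → €0.71
Extension cord €16.16: all other tangible goods → 3.75% → €0.61
Greeting card €3.04: all other tangible goods → 3.75% → €0.11
Used textbook €44.46: printed books → 0% → €0.00
Office chair €320.14: furniture → 3.25% → €10.40
Crossword puzzle book €5.64: printed books → 0% → €0.00
AA batteries (8-pack) €14.75: all other tangible goods → 3.75% → €0.55
Graphic novel €13.39: printed books → 0% → €0.00
Total tax = €0.71 + €0.61 + €0.11 + €10.40 + €0.55 = €12.38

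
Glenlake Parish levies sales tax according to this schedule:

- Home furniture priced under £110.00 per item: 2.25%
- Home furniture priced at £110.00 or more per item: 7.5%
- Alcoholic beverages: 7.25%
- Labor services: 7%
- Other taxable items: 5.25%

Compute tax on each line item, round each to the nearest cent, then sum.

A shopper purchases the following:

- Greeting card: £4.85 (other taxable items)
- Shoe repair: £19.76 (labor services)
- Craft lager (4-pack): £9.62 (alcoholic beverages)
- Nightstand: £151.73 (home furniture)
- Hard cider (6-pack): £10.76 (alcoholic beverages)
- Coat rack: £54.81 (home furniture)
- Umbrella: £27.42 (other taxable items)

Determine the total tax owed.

Greeting card £4.85: other taxable items → 5.25% → £0.25
Shoe repair £19.76: labor services → 7% → £1.38
Craft lager (4-pack) £9.62: alcoholic beverages → 7.25% → £0.70
Nightstand £151.73: home furniture, £110.00 or more → 7.5% → £11.38
Hard cider (6-pack) £10.76: alcoholic beverages → 7.25% → £0.78
Coat rack £54.81: home furniture, under £110.00 → 2.25% → £1.23
Umbrella £27.42: other taxable items → 5.25% → £1.44
Total tax = £0.25 + £1.38 + £0.70 + £11.38 + £0.78 + £1.23 + £1.44 = £17.16

£17.16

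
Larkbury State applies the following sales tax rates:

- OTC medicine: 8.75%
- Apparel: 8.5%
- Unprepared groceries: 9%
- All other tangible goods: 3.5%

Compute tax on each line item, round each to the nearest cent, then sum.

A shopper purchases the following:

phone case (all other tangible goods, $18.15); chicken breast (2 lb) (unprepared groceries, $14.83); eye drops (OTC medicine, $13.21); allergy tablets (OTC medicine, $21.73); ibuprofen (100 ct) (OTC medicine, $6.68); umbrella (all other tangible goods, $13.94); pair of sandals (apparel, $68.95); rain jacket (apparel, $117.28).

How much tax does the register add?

$21.93

Phone case $18.15: all other tangible goods → 3.5% → $0.64
Chicken breast (2 lb) $14.83: unprepared groceries → 9% → $1.33
Eye drops $13.21: OTC medicine → 8.75% → $1.16
Allergy tablets $21.73: OTC medicine → 8.75% → $1.90
Ibuprofen (100 ct) $6.68: OTC medicine → 8.75% → $0.58
Umbrella $13.94: all other tangible goods → 3.5% → $0.49
Pair of sandals $68.95: apparel → 8.5% → $5.86
Rain jacket $117.28: apparel → 8.5% → $9.97
Total tax = $0.64 + $1.33 + $1.16 + $1.90 + $0.58 + $0.49 + $5.86 + $9.97 = $21.93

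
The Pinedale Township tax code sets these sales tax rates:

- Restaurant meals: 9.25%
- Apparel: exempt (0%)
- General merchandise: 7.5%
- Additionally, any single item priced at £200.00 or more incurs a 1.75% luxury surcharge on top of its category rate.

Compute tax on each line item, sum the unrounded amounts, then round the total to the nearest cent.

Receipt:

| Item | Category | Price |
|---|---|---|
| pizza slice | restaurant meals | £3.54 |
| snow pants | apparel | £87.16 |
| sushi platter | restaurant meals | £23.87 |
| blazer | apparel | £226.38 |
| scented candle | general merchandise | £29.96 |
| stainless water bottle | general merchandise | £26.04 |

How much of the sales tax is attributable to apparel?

£3.96

Snow pants £87.16: apparel → 0% → £0.00
Blazer £226.38: apparel → 0% + 1.75% surcharge = 1.75% → £3.96165
Tax on apparel: unrounded sum = £3.96165 → £3.96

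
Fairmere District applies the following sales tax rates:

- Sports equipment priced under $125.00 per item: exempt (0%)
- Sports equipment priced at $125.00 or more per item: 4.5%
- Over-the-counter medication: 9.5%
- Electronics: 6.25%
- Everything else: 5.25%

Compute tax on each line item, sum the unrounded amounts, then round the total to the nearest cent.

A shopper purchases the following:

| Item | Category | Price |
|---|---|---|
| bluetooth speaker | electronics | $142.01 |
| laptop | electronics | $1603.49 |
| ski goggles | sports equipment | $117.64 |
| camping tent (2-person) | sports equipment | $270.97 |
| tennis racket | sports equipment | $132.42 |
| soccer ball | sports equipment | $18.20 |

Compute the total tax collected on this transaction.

$127.25

Bluetooth speaker $142.01: electronics → 6.25% → $8.875625
Laptop $1603.49: electronics → 6.25% → $100.218125
Ski goggles $117.64: sports equipment, under $125.00 → 0% → $0.00
Camping tent (2-person) $270.97: sports equipment, $125.00 or more → 4.5% → $12.19365
Tennis racket $132.42: sports equipment, $125.00 or more → 4.5% → $5.9589
Soccer ball $18.20: sports equipment, under $125.00 → 0% → $0.00
Unrounded tax sum = $127.2463 → $127.25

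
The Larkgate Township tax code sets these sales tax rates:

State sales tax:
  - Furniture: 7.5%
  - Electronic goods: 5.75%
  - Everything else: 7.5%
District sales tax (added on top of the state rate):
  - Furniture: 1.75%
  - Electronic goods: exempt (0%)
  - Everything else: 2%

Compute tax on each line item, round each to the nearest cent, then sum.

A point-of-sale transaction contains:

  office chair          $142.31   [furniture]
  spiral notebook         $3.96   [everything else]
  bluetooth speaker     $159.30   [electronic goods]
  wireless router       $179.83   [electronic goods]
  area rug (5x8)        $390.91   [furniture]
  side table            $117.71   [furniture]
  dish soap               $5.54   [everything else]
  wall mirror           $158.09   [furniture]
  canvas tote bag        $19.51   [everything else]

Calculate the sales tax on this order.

$97.09

Office chair $142.31: furniture → 7.5% + 1.75% district = 9.25% → $13.16
Spiral notebook $3.96: everything else → 7.5% + 2% district = 9.5% → $0.38
Bluetooth speaker $159.30: electronic goods → 5.75% + 0% district = 5.75% → $9.16
Wireless router $179.83: electronic goods → 5.75% + 0% district = 5.75% → $10.34
Area rug (5x8) $390.91: furniture → 7.5% + 1.75% district = 9.25% → $36.16
Side table $117.71: furniture → 7.5% + 1.75% district = 9.25% → $10.89
Dish soap $5.54: everything else → 7.5% + 2% district = 9.5% → $0.53
Wall mirror $158.09: furniture → 7.5% + 1.75% district = 9.25% → $14.62
Canvas tote bag $19.51: everything else → 7.5% + 2% district = 9.5% → $1.85
Total tax = $13.16 + $0.38 + $9.16 + $10.34 + $36.16 + $10.89 + $0.53 + $14.62 + $1.85 = $97.09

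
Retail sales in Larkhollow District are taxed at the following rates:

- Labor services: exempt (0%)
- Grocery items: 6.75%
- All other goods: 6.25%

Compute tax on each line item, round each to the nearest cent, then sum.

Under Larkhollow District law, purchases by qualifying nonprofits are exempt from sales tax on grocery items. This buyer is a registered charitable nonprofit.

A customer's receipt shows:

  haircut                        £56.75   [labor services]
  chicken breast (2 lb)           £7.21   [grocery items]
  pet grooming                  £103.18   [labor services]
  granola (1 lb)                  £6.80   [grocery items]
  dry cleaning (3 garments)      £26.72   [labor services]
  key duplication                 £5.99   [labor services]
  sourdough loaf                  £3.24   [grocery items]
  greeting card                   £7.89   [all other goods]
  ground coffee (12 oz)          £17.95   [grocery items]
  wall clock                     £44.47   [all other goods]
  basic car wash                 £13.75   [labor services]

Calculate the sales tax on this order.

£3.27

Haircut £56.75: labor services → 0% → £0.00
Chicken breast (2 lb) £7.21: grocery items, buyer-exempt → 0% → £0.00
Pet grooming £103.18: labor services → 0% → £0.00
Granola (1 lb) £6.80: grocery items, buyer-exempt → 0% → £0.00
Dry cleaning (3 garments) £26.72: labor services → 0% → £0.00
Key duplication £5.99: labor services → 0% → £0.00
Sourdough loaf £3.24: grocery items, buyer-exempt → 0% → £0.00
Greeting card £7.89: all other goods → 6.25% → £0.49
Ground coffee (12 oz) £17.95: grocery items, buyer-exempt → 0% → £0.00
Wall clock £44.47: all other goods → 6.25% → £2.78
Basic car wash £13.75: labor services → 0% → £0.00
Total tax = £0.49 + £2.78 = £3.27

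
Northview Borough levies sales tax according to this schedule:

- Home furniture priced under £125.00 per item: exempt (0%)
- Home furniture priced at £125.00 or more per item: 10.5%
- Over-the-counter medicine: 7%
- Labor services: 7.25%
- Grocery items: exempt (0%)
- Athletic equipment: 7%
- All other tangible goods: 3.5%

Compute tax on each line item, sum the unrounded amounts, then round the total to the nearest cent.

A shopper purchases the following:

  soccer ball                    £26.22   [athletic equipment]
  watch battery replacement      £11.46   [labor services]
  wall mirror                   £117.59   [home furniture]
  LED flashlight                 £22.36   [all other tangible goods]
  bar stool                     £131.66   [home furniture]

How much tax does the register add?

£17.27

Soccer ball £26.22: athletic equipment → 7% → £1.8354
Watch battery replacement £11.46: labor services → 7.25% → £0.83085
Wall mirror £117.59: home furniture, under £125.00 → 0% → £0.00
LED flashlight £22.36: all other tangible goods → 3.5% → £0.7826
Bar stool £131.66: home furniture, £125.00 or more → 10.5% → £13.8243
Unrounded tax sum = £17.27315 → £17.27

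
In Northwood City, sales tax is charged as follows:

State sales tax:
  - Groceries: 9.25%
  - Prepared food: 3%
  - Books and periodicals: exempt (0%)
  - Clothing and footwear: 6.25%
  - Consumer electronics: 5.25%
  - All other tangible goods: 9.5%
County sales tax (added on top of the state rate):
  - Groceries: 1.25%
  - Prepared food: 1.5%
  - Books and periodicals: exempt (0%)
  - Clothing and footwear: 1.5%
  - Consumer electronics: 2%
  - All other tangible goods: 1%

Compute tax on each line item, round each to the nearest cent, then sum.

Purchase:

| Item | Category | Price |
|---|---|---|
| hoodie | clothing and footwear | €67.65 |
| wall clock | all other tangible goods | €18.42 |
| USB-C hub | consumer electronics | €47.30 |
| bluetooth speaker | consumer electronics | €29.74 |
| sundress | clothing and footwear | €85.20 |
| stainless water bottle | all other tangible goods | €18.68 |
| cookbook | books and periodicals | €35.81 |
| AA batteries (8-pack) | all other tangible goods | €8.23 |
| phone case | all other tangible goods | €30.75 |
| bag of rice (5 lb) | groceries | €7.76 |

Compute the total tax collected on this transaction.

Hoodie €67.65: clothing and footwear → 6.25% + 1.5% county = 7.75% → €5.24
Wall clock €18.42: all other tangible goods → 9.5% + 1% county = 10.5% → €1.93
USB-C hub €47.30: consumer electronics → 5.25% + 2% county = 7.25% → €3.43
Bluetooth speaker €29.74: consumer electronics → 5.25% + 2% county = 7.25% → €2.16
Sundress €85.20: clothing and footwear → 6.25% + 1.5% county = 7.75% → €6.60
Stainless water bottle €18.68: all other tangible goods → 9.5% + 1% county = 10.5% → €1.96
Cookbook €35.81: books and periodicals → 0% + 0% county = 0% → €0.00
AA batteries (8-pack) €8.23: all other tangible goods → 9.5% + 1% county = 10.5% → €0.86
Phone case €30.75: all other tangible goods → 9.5% + 1% county = 10.5% → €3.23
Bag of rice (5 lb) €7.76: groceries → 9.25% + 1.25% county = 10.5% → €0.81
Total tax = €5.24 + €1.93 + €3.43 + €2.16 + €6.60 + €1.96 + €0.86 + €3.23 + €0.81 = €26.22

€26.22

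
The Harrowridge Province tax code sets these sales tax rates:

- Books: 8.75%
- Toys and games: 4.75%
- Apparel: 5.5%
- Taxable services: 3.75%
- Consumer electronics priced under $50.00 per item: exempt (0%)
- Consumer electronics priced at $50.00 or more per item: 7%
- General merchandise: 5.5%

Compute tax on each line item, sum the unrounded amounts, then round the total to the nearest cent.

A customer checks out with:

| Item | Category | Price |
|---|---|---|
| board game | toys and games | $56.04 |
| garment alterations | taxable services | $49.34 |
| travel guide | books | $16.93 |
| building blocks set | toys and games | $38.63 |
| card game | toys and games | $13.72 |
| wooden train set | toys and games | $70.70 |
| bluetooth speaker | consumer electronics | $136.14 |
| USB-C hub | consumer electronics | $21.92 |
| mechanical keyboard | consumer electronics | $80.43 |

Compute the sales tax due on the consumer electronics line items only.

Bluetooth speaker $136.14: consumer electronics, $50.00 or more → 7% → $9.5298
USB-C hub $21.92: consumer electronics, under $50.00 → 0% → $0.00
Mechanical keyboard $80.43: consumer electronics, $50.00 or more → 7% → $5.6301
Tax on consumer electronics: unrounded sum = $15.1599 → $15.16

$15.16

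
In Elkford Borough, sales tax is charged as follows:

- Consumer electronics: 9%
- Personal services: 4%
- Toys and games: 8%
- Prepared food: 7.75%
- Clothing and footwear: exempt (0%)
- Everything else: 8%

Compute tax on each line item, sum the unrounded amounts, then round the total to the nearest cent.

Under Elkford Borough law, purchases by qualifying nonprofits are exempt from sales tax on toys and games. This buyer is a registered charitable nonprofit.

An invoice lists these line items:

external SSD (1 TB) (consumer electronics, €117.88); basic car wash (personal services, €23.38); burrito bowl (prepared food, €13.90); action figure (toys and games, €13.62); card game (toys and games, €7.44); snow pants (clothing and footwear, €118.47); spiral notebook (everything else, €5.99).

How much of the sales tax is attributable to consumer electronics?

External SSD (1 TB) €117.88: consumer electronics → 9% → €10.6092
Tax on consumer electronics: unrounded sum = €10.6092 → €10.61

€10.61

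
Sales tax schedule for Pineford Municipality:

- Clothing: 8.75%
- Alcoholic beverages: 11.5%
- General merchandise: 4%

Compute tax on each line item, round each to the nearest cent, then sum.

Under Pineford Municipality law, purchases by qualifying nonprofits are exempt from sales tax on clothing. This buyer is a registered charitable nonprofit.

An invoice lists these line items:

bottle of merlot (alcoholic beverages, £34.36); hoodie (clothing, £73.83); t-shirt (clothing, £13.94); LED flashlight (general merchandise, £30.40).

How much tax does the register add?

Bottle of merlot £34.36: alcoholic beverages → 11.5% → £3.95
Hoodie £73.83: clothing, buyer-exempt → 0% → £0.00
T-shirt £13.94: clothing, buyer-exempt → 0% → £0.00
LED flashlight £30.40: general merchandise → 4% → £1.22
Total tax = £3.95 + £1.22 = £5.17

£5.17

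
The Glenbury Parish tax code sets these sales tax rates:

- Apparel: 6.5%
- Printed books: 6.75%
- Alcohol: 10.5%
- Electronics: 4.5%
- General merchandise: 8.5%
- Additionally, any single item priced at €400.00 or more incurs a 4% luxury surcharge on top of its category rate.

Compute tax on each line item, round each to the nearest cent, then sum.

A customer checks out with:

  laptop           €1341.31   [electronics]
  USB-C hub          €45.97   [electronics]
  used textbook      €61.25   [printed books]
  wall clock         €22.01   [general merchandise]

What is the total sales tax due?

Laptop €1341.31: electronics → 4.5% + 4% surcharge = 8.5% → €114.01
USB-C hub €45.97: electronics → 4.5% → €2.07
Used textbook €61.25: printed books → 6.75% → €4.13
Wall clock €22.01: general merchandise → 8.5% → €1.87
Total tax = €114.01 + €2.07 + €4.13 + €1.87 = €122.08

€122.08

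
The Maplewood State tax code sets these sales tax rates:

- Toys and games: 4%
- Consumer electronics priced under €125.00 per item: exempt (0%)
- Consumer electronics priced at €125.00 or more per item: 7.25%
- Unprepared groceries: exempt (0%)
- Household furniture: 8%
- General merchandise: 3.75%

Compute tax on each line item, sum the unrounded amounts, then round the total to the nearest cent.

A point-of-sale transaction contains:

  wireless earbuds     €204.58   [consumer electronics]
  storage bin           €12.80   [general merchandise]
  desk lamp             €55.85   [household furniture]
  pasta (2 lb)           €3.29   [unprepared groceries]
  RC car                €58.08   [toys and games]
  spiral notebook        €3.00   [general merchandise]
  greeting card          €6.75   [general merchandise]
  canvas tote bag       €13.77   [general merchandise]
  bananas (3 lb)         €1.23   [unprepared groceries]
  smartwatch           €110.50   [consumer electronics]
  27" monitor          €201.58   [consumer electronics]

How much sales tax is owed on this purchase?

Wireless earbuds €204.58: consumer electronics, €125.00 or more → 7.25% → €14.83205
Storage bin €12.80: general merchandise → 3.75% → €0.48
Desk lamp €55.85: household furniture → 8% → €4.468
Pasta (2 lb) €3.29: unprepared groceries → 0% → €0.00
RC car €58.08: toys and games → 4% → €2.3232
Spiral notebook €3.00: general merchandise → 3.75% → €0.1125
Greeting card €6.75: general merchandise → 3.75% → €0.253125
Canvas tote bag €13.77: general merchandise → 3.75% → €0.516375
Bananas (3 lb) €1.23: unprepared groceries → 0% → €0.00
Smartwatch €110.50: consumer electronics, under €125.00 → 0% → €0.00
27" monitor €201.58: consumer electronics, €125.00 or more → 7.25% → €14.61455
Unrounded tax sum = €37.5998 → €37.60

€37.60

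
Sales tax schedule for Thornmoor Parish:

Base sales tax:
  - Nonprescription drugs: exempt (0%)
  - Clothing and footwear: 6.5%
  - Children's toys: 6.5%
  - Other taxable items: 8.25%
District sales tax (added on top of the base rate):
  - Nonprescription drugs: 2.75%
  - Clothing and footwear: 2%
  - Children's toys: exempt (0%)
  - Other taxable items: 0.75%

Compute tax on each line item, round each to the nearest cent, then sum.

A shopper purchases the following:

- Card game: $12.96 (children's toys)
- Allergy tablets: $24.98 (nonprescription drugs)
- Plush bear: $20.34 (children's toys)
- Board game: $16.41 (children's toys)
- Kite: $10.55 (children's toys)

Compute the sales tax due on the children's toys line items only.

$3.92

Card game $12.96: children's toys → 6.5% + 0% district = 6.5% → $0.84
Plush bear $20.34: children's toys → 6.5% + 0% district = 6.5% → $1.32
Board game $16.41: children's toys → 6.5% + 0% district = 6.5% → $1.07
Kite $10.55: children's toys → 6.5% + 0% district = 6.5% → $0.69
Tax on children's toys = $0.84 + $1.32 + $1.07 + $0.69 = $3.92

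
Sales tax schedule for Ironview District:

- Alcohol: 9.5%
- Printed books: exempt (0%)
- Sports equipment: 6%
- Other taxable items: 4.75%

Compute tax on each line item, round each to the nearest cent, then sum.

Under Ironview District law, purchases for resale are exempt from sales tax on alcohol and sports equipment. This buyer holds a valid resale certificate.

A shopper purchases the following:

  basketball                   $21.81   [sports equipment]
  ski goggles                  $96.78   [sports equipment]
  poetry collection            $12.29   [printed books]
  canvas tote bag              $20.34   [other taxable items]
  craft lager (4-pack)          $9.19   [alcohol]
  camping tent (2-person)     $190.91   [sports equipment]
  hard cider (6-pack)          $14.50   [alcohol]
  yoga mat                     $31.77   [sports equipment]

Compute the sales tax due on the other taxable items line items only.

Canvas tote bag $20.34: other taxable items → 4.75% → $0.97
Tax on other taxable items = $0.97

$0.97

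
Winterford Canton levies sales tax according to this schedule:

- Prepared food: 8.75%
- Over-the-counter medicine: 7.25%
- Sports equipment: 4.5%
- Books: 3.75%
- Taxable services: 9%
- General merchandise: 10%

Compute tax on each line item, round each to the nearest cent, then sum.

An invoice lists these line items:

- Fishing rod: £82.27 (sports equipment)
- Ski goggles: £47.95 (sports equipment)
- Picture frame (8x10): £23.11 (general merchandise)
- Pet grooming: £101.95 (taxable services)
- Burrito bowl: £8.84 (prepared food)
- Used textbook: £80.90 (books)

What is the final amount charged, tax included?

£366.17

Fishing rod £82.27: sports equipment → 4.5% → £3.70
Ski goggles £47.95: sports equipment → 4.5% → £2.16
Picture frame (8x10) £23.11: general merchandise → 10% → £2.31
Pet grooming £101.95: taxable services → 9% → £9.18
Burrito bowl £8.84: prepared food → 8.75% → £0.77
Used textbook £80.90: books → 3.75% → £3.03
Subtotal = £345.02; tax = £21.15; total due = £366.17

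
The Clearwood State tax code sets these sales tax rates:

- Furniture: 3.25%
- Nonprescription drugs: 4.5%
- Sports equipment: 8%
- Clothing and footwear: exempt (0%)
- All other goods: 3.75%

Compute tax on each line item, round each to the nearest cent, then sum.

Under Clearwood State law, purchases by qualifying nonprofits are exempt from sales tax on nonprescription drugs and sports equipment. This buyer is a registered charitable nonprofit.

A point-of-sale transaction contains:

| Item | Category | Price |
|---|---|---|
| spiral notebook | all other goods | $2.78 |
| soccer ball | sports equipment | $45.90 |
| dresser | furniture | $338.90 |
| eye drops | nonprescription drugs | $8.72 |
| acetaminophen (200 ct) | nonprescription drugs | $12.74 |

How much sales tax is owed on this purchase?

Spiral notebook $2.78: all other goods → 3.75% → $0.10
Soccer ball $45.90: sports equipment, buyer-exempt → 0% → $0.00
Dresser $338.90: furniture → 3.25% → $11.01
Eye drops $8.72: nonprescription drugs, buyer-exempt → 0% → $0.00
Acetaminophen (200 ct) $12.74: nonprescription drugs, buyer-exempt → 0% → $0.00
Total tax = $0.10 + $11.01 = $11.11

$11.11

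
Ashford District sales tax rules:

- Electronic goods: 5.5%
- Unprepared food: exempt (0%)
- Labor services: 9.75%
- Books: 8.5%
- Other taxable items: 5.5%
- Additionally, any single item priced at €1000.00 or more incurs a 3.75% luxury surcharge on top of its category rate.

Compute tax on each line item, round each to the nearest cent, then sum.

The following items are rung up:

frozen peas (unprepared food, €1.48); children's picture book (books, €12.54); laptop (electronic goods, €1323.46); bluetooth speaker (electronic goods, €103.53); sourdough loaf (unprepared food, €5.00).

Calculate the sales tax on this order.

€129.18

Frozen peas €1.48: unprepared food → 0% → €0.00
Children's picture book €12.54: books → 8.5% → €1.07
Laptop €1323.46: electronic goods → 5.5% + 3.75% surcharge = 9.25% → €122.42
Bluetooth speaker €103.53: electronic goods → 5.5% → €5.69
Sourdough loaf €5.00: unprepared food → 0% → €0.00
Total tax = €1.07 + €122.42 + €5.69 = €129.18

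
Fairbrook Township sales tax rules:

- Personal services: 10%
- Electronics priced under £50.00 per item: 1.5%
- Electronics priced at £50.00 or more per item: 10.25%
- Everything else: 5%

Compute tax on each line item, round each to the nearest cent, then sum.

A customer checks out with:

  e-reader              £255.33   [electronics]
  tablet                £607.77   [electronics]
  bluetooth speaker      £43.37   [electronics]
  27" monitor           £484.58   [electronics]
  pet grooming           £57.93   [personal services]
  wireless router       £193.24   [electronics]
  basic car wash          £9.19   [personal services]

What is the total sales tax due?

E-reader £255.33: electronics, £50.00 or more → 10.25% → £26.17
Tablet £607.77: electronics, £50.00 or more → 10.25% → £62.30
Bluetooth speaker £43.37: electronics, under £50.00 → 1.5% → £0.65
27" monitor £484.58: electronics, £50.00 or more → 10.25% → £49.67
Pet grooming £57.93: personal services → 10% → £5.79
Wireless router £193.24: electronics, £50.00 or more → 10.25% → £19.81
Basic car wash £9.19: personal services → 10% → £0.92
Total tax = £26.17 + £62.30 + £0.65 + £49.67 + £5.79 + £19.81 + £0.92 = £165.31

£165.31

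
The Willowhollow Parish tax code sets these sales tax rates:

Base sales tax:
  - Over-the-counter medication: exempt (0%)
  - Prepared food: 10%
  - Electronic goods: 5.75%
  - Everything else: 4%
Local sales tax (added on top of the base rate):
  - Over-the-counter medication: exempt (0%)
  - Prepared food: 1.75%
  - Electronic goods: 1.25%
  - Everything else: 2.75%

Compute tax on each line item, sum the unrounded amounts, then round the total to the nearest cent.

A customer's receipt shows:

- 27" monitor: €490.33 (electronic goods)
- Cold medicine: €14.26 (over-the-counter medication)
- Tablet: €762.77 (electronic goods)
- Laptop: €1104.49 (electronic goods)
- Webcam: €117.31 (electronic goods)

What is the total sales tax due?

€173.24

27" monitor €490.33: electronic goods → 5.75% + 1.25% local = 7% → €34.3231
Cold medicine €14.26: over-the-counter medication → 0% + 0% local = 0% → €0.00
Tablet €762.77: electronic goods → 5.75% + 1.25% local = 7% → €53.3939
Laptop €1104.49: electronic goods → 5.75% + 1.25% local = 7% → €77.3143
Webcam €117.31: electronic goods → 5.75% + 1.25% local = 7% → €8.2117
Unrounded tax sum = €173.243 → €173.24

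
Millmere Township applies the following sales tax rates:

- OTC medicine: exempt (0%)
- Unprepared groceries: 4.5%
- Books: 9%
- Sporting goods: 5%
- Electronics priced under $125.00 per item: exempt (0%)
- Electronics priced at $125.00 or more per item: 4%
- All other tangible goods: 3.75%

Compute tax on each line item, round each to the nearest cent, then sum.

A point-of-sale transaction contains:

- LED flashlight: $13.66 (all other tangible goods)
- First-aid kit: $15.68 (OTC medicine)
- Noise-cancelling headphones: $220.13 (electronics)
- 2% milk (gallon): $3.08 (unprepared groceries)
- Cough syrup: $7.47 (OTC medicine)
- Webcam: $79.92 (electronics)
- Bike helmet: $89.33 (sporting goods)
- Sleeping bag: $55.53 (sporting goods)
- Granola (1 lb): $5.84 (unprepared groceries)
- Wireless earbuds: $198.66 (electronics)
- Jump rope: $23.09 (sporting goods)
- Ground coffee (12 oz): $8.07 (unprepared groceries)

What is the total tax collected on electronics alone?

Noise-cancelling headphones $220.13: electronics, $125.00 or more → 4% → $8.81
Webcam $79.92: electronics, under $125.00 → 0% → $0.00
Wireless earbuds $198.66: electronics, $125.00 or more → 4% → $7.95
Tax on electronics = $8.81 + $0.00 + $7.95 = $16.76

$16.76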